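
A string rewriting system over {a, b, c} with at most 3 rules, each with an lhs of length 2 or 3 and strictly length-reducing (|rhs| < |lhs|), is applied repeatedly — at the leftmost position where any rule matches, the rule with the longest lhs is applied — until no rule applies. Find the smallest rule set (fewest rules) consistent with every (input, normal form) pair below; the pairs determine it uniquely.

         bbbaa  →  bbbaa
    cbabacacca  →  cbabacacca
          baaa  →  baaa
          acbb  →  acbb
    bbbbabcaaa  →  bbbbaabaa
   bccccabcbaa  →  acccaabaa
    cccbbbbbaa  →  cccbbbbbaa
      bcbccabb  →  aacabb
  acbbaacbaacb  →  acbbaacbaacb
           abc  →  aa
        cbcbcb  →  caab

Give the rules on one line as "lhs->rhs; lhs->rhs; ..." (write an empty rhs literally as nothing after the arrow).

  | bbbaa
  | cbabacacca
  | baaa
  | acbb

bc->a; bca->ab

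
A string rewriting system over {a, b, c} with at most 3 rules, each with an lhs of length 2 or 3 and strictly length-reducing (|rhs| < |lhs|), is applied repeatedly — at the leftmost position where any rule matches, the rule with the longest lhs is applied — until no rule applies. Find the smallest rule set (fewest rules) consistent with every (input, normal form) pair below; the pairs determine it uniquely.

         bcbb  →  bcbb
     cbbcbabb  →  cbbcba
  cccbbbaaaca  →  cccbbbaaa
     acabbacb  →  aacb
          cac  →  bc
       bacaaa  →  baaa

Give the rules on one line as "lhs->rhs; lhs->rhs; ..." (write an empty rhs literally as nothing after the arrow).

  | bcbb
  | cbbcbabb => cbbcbab => cbbcba
  | cccbbbaaaca => cccbbbaaab => cccbbbaaa
  | acabbacb => abbbacb => abbacb => abacb => aacb

ab->a; ca->b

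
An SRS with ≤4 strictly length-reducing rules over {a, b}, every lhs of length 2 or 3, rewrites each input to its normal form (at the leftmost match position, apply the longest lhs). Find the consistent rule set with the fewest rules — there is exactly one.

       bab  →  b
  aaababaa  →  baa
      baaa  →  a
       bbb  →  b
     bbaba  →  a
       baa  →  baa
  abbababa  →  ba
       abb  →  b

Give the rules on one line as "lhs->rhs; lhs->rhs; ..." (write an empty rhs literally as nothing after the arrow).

  | bab => b
  | aaababaa => bababaa => babaa => baa
  | baaa => bba => a
  | bbb => b

aaa->ba; ab->; bb->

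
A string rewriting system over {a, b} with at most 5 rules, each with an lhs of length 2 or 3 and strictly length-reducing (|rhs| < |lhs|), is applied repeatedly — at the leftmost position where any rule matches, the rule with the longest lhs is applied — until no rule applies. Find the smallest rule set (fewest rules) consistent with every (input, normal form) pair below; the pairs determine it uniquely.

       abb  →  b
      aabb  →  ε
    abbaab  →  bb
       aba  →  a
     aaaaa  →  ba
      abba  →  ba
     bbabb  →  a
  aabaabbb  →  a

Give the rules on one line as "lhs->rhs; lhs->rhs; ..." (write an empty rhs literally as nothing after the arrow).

  | abb => b
  | aabb => ab => ε
  | abbaab => baab => bb
  | aba => a

aaa->ba; ab->; baa->b; bbb->a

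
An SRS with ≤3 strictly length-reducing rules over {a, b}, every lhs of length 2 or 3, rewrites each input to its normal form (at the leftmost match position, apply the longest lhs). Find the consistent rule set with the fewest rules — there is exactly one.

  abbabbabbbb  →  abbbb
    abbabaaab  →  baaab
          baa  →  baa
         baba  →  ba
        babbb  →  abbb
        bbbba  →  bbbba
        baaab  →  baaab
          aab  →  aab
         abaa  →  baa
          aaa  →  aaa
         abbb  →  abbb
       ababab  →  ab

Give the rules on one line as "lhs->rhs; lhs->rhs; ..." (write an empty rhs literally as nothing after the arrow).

aba->ba; bab->ab

  | abbabbabbbb => ababbabbbb => babbabbbb => abbabbbb => ababbbb => babbbb => abbbb
  | abbabaaab => ababaaab => babaaab => abaaab => baaab
  | baa
  | baba => aba => ba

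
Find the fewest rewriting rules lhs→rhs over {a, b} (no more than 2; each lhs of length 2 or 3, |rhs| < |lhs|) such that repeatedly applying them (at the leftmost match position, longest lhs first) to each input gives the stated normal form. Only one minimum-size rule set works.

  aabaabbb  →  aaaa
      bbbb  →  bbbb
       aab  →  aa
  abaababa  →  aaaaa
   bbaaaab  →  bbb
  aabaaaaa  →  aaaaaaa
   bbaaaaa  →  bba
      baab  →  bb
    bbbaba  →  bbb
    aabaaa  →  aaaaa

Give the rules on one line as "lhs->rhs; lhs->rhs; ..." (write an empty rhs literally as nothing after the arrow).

  | aabaabbb => aaaabbb => aaaabb => aaaab => aaaa
  | bbbb
  | aab => aa
  | abaababa => aaababa => aaaaba => aaaaa

ab->a; baa->b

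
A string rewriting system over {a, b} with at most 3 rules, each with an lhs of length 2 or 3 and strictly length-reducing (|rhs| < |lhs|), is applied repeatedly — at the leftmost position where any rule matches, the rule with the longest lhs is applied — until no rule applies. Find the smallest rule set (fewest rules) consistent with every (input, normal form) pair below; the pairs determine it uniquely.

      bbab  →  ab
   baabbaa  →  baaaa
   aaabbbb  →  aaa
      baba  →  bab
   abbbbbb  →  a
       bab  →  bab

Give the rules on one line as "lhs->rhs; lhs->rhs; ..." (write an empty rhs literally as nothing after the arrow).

aba->ab; bb->

  | bbab => ab
  | baabbaa => baaaa
  | aaabbbb => aaabb => aaa
  | baba => bab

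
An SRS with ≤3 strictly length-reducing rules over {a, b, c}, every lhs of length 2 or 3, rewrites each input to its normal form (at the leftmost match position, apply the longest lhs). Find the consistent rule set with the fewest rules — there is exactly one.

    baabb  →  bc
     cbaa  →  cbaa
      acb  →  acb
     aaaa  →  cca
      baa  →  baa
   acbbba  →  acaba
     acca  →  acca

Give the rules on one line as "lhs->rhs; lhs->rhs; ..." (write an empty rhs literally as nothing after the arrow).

  | baabb => baaa => bcc => bc
  | cbaa
  | acb
  | aaaa => cca

aaa->cc; bb->a; bcc->bc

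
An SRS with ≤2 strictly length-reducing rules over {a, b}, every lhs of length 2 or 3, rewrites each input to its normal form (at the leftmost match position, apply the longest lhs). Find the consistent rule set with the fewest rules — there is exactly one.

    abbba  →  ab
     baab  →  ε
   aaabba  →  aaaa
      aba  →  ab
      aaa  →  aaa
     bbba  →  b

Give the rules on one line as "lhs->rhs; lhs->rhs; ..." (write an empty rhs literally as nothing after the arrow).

ba->b; bb->

  | abbba => aba => ab
  | baab => bab => bb => ε
  | aaabba => aaaa
  | aba => ab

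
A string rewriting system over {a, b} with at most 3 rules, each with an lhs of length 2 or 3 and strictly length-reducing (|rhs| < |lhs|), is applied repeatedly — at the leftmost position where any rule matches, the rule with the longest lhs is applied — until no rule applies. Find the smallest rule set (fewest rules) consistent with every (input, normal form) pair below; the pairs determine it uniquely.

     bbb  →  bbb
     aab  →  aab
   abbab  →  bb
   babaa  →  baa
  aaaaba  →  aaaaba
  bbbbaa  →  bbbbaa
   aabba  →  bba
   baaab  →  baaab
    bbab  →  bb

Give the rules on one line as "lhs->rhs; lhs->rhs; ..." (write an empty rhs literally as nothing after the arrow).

  | bbb
  | aab
  | abbab => bbab => bb
  | babaa => baa

abb->bb; bab->b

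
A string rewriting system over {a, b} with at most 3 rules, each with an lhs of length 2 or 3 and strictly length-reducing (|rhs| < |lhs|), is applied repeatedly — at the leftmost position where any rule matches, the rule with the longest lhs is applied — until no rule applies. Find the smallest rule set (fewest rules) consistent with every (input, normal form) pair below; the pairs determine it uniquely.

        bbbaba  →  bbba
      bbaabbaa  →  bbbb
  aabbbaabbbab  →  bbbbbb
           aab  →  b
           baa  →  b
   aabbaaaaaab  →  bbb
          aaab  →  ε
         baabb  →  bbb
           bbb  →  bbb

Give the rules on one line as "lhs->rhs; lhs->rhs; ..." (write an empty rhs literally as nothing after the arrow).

  | bbbaba => bbba
  | bbaabbaa => bbbbaa => bbbb
  | aabbbaabbbab => bbbaabbbab => bbbbbbab => bbbbbb
  | aab => b

aa->; ab->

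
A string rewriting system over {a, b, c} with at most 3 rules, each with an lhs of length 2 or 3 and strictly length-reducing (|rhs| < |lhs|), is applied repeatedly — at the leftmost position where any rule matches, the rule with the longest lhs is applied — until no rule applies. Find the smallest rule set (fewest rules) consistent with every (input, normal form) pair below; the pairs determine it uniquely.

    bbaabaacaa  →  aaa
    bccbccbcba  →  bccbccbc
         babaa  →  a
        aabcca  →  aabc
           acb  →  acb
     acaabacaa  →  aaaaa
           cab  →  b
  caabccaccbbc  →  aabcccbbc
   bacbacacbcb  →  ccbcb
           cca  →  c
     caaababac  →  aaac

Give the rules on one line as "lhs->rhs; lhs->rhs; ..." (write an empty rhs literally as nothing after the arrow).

  | bbaabaacaa => babaacaa => baacaa => acaa => aaa
  | bccbccbcba => bccbccbc
  | babaa => baa => a
  | aabcca => aabc

ba->; ca->; caa->aa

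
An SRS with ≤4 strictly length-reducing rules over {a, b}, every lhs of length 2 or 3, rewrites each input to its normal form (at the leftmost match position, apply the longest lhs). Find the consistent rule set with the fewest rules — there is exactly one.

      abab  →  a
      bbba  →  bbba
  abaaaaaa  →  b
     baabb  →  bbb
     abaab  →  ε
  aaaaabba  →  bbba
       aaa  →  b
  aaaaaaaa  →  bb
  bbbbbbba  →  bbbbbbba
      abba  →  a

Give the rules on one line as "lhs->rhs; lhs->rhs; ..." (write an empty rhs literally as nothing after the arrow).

aa->; aaa->b; abb->; bab->

  | abab => a
  | bbba
  | abaaaaaa => abbaaa => aaa => b
  | baabb => bbb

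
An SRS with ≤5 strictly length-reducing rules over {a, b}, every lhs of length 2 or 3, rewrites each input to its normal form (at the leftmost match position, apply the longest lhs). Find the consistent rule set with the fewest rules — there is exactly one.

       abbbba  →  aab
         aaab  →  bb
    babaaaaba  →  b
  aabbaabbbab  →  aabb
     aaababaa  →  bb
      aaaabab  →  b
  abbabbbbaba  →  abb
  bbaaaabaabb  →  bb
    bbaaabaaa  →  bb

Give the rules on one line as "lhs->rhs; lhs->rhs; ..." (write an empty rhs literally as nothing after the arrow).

  | abbbba => aaba => aab
  | aaab => bb
  | babaaaaba => baaaaaba => baaaaba => baaaba => baaba => baba => baa => ba => b
  | aabbaabbbab => aabbabbbab => aabbabbab => aabbabab => aabbaab => aabbab => aabba => aabb

aaa->b; ba->b; bab->ba; bbb->a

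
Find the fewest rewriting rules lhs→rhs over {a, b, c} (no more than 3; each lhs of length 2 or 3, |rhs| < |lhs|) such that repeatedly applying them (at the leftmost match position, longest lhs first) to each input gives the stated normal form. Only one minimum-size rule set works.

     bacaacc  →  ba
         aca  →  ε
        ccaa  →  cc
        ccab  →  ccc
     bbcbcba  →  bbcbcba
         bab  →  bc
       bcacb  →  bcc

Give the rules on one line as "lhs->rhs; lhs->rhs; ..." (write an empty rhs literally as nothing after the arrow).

aa->; ab->c; ac->a

  | bacaacc => baaacc => bacc => bac => ba
  | aca => aa => ε
  | ccaa => cc
  | ccab => ccc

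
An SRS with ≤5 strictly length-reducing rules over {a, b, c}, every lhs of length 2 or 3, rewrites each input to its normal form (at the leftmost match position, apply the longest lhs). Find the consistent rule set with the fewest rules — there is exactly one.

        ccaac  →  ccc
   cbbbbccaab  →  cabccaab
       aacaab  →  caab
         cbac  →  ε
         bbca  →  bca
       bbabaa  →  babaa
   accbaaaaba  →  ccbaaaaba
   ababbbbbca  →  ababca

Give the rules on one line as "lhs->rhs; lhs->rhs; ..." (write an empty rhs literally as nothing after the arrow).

ac->c; bb->b; cbb->ca; cbc->

  | ccaac => ccac => ccc
  | cbbbbccaab => cabbccaab => cabccaab
  | aacaab => acaab => caab
  | cbac => cbc => ε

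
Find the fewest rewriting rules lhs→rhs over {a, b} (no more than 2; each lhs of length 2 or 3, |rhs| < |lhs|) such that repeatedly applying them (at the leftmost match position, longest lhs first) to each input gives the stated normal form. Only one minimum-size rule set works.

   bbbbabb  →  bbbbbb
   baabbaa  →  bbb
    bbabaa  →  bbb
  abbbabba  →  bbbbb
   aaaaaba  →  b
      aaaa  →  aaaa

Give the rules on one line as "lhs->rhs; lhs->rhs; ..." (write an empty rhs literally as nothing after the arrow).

ab->b; ba->b

  | bbbbabb => bbbbbb
  | baabbaa => babbaa => bbbaa => bbba => bbb
  | bbabaa => bbbaa => bbba => bbb
  | abbbabba => bbbabba => bbbbba => bbbbb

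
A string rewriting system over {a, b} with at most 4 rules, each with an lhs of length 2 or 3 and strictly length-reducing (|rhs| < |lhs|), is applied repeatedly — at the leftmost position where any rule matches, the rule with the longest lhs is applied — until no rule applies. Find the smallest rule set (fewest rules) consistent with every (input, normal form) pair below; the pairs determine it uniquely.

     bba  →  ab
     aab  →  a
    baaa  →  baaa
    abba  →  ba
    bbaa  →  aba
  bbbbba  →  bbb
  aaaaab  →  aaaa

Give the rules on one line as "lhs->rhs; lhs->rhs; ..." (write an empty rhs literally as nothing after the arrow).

aab->a; abb->b; bab->bb; bba->ab

  | bba => ab
  | aab => a
  | baaa
  | abba => ba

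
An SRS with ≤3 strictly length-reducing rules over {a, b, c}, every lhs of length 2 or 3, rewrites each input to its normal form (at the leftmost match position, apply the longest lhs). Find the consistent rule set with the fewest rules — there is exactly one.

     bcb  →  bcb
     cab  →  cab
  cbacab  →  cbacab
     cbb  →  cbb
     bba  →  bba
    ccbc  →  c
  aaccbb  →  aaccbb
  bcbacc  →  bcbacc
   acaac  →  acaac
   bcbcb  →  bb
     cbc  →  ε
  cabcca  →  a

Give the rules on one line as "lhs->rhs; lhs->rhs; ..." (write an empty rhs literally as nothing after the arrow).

abc->b; cbc->

  | bcb
  | cab
  | cbacab
  | cbb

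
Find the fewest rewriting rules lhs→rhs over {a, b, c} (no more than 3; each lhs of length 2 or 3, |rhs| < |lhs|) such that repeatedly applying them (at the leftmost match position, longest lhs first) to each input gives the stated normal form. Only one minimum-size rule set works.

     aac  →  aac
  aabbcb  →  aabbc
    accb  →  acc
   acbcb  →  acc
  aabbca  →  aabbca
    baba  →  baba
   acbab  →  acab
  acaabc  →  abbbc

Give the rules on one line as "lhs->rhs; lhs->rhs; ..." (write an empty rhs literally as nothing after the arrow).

caa->bb; cb->c

  | aac
  | aabbcb => aabbc
  | accb => acc
  | acbcb => accb => acc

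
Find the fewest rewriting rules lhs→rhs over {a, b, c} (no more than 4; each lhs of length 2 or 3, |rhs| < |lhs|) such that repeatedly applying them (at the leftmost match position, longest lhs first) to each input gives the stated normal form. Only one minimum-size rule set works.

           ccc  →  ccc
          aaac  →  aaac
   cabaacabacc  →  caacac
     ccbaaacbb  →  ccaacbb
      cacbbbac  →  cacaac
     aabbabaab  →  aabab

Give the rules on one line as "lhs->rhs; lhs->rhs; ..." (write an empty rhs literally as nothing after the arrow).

baa->a; bac->; bbb->a

  | ccc
  | aaac
  | cabaacabacc => caacabacc => caacac
  | ccbaaacbb => ccaacbb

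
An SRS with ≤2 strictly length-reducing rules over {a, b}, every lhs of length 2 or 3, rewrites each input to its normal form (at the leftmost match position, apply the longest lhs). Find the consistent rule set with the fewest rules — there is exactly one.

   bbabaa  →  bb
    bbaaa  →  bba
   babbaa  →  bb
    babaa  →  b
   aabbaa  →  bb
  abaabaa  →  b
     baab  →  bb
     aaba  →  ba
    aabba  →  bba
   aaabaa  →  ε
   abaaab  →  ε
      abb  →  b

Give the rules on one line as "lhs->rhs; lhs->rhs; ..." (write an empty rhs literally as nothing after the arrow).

  | bbabaa => bbaa => bb
  | bbaaa => bba
  | babbaa => bbaa => bb
  | babaa => baa => b

aa->; ab->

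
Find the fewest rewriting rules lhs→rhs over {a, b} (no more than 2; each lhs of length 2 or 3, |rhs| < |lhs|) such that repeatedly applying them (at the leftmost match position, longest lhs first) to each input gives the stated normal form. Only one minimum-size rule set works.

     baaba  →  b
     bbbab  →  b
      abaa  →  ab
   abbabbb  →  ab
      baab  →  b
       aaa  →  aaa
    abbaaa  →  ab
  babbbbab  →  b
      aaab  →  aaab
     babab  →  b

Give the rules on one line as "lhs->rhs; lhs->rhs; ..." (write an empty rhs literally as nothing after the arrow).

  | baaba => baba => bba => ba => b
  | bbbab => bbab => bab => bb => b
  | abaa => aba => ab
  | abbabbb => ababbb => abbbb => abbb => abb => ab

ba->b; bb->b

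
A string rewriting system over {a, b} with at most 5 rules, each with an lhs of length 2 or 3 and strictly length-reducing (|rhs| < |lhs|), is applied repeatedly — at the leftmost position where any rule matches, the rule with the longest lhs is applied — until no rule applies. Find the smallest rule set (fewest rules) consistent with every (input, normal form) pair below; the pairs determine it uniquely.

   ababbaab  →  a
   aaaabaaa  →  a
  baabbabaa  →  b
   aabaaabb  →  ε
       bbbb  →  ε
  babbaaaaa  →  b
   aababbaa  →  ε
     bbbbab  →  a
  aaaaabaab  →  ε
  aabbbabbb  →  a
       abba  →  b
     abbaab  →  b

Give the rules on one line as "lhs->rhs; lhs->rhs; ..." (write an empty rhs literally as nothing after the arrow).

aa->b; ab->a; ba->; bb->

  | ababbaab => aabbaab => bbbaab => baab => ab => a
  | aaaabaaa => baabaaa => abaaa => aaaa => baa => a
  | baabbabaa => abbabaa => ababaa => aabaa => bbaa => aa => b
  | aabaaabb => bbaaabb => aaabb => babb => bb => ε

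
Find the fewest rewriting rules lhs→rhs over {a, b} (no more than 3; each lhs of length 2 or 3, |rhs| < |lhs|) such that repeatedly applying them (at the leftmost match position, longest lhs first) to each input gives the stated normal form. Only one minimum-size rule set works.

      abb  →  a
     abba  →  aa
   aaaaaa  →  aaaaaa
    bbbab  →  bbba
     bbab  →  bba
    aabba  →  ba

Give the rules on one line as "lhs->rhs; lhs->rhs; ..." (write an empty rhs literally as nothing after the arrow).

aab->; ab->a

  | abb => ab => a
  | abba => aba => aa
  | aaaaaa
  | bbbab => bbba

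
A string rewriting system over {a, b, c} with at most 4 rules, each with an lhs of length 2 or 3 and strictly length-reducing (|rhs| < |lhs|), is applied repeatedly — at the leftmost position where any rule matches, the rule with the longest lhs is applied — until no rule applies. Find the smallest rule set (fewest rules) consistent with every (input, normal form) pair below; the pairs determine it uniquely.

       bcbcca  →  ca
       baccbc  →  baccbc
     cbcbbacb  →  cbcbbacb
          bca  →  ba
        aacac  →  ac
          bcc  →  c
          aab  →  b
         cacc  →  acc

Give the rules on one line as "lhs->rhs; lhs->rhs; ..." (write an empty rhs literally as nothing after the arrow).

aa->; bca->ba; bcc->c; cac->ac

  | bcbcca => bcca => ca
  | baccbc
  | cbcbbacb
  | bca => ba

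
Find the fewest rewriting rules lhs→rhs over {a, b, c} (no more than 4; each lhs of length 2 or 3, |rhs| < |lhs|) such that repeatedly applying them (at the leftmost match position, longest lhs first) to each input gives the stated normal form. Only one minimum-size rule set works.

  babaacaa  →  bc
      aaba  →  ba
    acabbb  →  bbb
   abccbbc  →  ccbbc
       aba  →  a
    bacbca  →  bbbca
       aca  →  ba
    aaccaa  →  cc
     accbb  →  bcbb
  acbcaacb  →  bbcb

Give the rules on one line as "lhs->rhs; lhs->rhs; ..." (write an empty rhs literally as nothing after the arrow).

  | babaacaa => baacaa => bcaa => bc
  | aaba => ba
  | acabbb => babbb => bbb
  | abccbbc => ccbbc

aa->; ab->; ac->b; bcc->bc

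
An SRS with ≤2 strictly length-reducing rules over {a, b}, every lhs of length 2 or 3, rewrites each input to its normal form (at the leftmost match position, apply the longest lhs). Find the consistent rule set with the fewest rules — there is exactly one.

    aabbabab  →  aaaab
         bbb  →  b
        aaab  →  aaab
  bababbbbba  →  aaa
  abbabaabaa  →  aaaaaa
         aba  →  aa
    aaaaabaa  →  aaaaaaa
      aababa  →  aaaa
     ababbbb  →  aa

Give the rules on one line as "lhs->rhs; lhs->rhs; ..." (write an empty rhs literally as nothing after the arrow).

  | aabbabab => aaabab => aaaab
  | bbb => b
  | aaab
  | bababbbbba => ababbbbba => aabbbbba => aabbba => aaba => aaa

ba->a; bb->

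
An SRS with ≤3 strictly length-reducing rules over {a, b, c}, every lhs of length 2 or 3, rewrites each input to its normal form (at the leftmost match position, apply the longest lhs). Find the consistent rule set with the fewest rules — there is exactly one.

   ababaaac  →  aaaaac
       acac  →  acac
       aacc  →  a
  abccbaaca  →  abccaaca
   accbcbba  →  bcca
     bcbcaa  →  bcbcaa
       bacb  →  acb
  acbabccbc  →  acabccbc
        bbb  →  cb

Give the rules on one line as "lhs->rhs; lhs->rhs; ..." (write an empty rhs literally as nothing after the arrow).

  | ababaaac => aabaaac => aaaaac
  | acac
  | aacc => a
  | abccbaaca => abccaaca

acc->; ba->a; bb->c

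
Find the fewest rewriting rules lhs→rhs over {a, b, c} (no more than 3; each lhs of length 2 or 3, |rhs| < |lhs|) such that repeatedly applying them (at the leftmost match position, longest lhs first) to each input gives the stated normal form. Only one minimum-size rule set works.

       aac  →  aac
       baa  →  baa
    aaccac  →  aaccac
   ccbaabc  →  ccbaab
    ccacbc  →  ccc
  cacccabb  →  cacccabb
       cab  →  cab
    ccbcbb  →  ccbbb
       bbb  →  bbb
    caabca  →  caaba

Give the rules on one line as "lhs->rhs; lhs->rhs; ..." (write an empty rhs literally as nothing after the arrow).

acb->; bc->b

  | aac
  | baa
  | aaccac
  | ccbaabc => ccbaab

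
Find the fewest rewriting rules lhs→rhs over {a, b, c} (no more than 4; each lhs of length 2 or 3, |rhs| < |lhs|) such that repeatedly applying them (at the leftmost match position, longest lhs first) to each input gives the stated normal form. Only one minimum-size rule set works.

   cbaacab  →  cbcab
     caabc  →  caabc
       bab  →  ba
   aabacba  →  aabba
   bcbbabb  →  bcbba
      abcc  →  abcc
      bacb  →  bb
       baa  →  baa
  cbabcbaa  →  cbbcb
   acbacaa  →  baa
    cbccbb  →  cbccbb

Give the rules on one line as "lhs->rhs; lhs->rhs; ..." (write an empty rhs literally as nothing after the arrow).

  | cbaacab => cbacab => cbcab
  | caabc
  | bab => ba
  | aabacba => aabba

ac->; bab->ba; cba->cb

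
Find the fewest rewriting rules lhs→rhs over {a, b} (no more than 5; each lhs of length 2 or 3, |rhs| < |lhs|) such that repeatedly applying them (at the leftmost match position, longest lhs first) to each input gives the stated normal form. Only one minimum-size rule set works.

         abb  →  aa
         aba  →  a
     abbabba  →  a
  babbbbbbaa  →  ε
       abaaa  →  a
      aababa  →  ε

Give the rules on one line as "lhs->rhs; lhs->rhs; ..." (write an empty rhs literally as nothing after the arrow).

  | abb => aa
  | aba => a
  | abbabba => aaabba => ababa => aba => a
  | babbbbbbaa => bbbbbbaa => abbbbaa => aabbaa => babaa => baa => ba => ε

aab->ba; ba->; baa->ba; bb->a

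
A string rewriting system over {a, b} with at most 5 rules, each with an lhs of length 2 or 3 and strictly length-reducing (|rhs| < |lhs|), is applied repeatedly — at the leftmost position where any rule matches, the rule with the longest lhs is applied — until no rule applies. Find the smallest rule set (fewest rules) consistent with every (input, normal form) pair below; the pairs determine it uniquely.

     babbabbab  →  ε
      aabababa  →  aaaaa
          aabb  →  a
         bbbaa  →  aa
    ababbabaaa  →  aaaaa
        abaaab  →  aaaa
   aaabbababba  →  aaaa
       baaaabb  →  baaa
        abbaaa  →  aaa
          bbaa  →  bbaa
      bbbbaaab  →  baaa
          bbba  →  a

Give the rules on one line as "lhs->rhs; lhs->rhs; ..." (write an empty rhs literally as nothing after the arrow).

  | babbabbab => babbab => bab => ε
  | aabababa => aaababa => aaaaba => aaaaa
  | aabb => a
  | bbbaa => aa

ab->a; abb->; bab->; bbb->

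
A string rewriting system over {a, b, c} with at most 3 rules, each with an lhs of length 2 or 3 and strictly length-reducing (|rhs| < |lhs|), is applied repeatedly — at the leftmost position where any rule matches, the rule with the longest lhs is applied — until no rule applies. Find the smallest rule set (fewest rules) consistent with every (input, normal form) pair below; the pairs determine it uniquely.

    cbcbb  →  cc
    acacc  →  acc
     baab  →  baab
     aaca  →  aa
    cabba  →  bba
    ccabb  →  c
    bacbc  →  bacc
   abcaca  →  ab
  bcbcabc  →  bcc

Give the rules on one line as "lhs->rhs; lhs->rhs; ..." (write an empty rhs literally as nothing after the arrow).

ca->; cb->c

  | cbcbb => ccbb => ccb => cc
  | acacc => acc
  | baab
  | aaca => aa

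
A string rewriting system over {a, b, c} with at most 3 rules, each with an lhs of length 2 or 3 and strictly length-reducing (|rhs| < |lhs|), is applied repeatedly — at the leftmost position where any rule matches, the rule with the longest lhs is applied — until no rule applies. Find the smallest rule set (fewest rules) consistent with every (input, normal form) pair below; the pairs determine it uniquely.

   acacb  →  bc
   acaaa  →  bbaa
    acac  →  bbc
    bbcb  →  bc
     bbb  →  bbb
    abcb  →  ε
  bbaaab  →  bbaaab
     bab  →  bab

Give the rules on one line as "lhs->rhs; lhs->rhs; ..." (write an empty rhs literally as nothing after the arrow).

ac->; aca->bb; bcb->c

  | acacb => bbcb => bc
  | acaaa => bbaa
  | acac => bbc
  | bbcb => bc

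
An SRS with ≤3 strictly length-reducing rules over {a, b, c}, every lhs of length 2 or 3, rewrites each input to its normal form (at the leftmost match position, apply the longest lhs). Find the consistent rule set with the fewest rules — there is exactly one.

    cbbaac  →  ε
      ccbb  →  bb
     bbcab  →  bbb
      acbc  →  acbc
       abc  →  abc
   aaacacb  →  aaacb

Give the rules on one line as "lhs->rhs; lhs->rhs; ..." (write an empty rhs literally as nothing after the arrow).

  | cbbaac => cbac => cc => ε
  | ccbb => bb
  | bbcab => bbb
  | acbc

ba->; ca->; cc->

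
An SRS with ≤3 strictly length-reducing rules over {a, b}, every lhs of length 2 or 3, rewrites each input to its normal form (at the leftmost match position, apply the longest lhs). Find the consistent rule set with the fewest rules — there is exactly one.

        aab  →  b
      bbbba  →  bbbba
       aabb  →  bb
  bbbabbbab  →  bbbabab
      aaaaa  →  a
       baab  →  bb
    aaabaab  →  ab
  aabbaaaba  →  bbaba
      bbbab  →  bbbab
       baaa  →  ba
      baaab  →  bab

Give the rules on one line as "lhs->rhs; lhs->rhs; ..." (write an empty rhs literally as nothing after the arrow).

  | aab => b
  | bbbba
  | aabb => bb
  | bbbabbbab => bbbabbab => bbbabab

aa->; abb->ab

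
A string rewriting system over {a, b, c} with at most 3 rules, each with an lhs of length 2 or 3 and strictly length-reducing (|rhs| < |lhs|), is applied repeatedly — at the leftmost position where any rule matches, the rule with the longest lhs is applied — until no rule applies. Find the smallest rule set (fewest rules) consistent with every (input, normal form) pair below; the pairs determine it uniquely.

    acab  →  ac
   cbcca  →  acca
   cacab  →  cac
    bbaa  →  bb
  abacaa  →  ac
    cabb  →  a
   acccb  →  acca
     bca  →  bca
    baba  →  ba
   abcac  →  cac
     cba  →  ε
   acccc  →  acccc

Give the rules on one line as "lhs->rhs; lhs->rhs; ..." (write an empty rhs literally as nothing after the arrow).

aa->; ab->; cb->a

  | acab => ac
  | cbcca => acca
  | cacab => cac
  | bbaa => bb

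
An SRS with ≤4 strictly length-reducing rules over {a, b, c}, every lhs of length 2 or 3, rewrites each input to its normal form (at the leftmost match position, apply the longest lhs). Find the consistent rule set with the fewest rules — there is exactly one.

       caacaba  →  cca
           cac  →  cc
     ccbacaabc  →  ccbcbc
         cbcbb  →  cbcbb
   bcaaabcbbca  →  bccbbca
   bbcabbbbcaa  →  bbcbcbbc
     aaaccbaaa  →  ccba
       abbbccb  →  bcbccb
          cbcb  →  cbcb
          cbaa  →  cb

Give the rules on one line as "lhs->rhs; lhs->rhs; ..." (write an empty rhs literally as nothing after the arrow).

aa->; ab->; abb->bc; ac->c

  | caacaba => ccaba => cca
  | cac => cc
  | ccbacaabc => ccbcaabc => ccbcbc
  | cbcbb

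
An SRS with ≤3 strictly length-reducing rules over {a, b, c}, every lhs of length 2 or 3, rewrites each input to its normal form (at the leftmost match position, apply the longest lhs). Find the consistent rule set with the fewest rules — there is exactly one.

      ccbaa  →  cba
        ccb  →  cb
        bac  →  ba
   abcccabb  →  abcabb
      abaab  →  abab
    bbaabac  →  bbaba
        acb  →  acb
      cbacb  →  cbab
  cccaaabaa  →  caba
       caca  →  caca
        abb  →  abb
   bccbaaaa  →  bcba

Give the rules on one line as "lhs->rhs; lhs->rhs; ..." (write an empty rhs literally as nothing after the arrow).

aa->a; bac->ba; cc->c

  | ccbaa => cbaa => cba
  | ccb => cb
  | bac => ba
  | abcccabb => abccabb => abcabb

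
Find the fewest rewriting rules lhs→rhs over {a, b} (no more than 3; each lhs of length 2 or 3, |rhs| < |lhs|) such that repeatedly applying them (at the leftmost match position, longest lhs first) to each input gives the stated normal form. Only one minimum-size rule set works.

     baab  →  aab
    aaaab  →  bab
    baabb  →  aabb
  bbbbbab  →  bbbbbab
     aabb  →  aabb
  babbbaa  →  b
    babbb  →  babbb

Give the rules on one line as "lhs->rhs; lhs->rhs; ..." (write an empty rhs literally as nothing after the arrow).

aaa->b; baa->aa

  | baab => aab
  | aaaab => bab
  | baabb => aabb
  | bbbbbab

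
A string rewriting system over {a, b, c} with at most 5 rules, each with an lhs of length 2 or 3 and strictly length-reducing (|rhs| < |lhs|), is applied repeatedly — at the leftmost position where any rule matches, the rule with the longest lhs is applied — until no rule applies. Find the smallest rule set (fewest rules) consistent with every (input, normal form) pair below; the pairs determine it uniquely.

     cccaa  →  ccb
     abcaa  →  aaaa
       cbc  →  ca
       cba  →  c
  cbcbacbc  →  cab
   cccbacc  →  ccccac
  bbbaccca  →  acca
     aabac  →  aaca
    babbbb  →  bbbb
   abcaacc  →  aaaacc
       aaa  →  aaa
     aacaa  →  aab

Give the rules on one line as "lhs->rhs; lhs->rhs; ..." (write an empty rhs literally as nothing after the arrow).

  | cccaa => ccb
  | abcaa => aaaa
  | cbc => ca
  | cba => c

ba->; bac->ca; bc->a; caa->b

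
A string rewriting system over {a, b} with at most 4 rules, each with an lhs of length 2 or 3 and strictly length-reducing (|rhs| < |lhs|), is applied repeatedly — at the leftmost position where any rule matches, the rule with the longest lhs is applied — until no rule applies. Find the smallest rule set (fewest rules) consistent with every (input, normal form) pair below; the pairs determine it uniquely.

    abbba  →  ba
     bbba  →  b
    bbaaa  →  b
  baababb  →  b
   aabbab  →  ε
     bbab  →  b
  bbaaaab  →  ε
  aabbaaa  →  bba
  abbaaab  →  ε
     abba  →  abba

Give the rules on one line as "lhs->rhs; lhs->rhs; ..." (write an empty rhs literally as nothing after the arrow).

  | abbba => aaa => ba
  | bbba => aa => b
  | bbaaa => bbba => aa => b
  | baababb => babb => b

aa->b; aab->; bab->; bbb->a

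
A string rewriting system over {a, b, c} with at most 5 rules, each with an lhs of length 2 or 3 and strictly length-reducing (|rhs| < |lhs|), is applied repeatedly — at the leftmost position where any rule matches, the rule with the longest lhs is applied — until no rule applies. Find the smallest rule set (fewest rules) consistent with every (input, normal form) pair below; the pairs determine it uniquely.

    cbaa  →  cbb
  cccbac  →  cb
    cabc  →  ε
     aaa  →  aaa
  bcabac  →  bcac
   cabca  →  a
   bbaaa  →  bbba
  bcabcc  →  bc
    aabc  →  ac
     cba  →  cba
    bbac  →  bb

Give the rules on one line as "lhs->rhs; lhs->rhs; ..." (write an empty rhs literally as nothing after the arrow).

ab->; baa->bb; bac->b; cc->

  | cbaa => cbb
  | cccbac => cbac => cb
  | cabc => cc => ε
  | aaa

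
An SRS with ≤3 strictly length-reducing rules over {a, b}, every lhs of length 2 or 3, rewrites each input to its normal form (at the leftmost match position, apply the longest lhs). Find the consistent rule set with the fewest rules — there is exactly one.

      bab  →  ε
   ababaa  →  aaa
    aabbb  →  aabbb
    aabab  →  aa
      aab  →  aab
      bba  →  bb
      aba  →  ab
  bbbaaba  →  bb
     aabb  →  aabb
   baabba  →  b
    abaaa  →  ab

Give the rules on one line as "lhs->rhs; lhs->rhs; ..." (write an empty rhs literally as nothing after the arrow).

  | bab => ε
  | ababaa => aaa
  | aabbb
  | aabab => aa

ba->b; bab->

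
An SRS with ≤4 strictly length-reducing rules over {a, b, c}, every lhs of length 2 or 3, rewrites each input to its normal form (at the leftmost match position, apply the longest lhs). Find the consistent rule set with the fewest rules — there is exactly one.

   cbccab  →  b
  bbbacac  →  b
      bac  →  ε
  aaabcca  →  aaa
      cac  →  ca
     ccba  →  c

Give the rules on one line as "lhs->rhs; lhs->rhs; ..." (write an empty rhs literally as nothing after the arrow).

ac->a; ba->c; cc->

  | cbccab => cbab => ccb => b
  | bbbacac => bbccac => bbac => bcc => b
  | bac => cc => ε
  | aaabcca => aaaba => aaac => aaa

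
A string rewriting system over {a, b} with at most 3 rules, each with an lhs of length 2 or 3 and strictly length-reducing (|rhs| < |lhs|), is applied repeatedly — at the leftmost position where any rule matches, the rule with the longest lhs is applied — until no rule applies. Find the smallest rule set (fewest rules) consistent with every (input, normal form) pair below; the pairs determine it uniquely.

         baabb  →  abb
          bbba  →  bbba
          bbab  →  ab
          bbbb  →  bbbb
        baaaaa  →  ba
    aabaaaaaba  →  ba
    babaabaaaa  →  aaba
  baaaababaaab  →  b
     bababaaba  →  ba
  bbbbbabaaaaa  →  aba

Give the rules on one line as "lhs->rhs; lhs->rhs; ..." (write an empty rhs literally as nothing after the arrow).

  | baabb => babb => abb
  | bbba
  | bbab => bab => ab
  | bbbb

aaa->; baa->ba; bab->ab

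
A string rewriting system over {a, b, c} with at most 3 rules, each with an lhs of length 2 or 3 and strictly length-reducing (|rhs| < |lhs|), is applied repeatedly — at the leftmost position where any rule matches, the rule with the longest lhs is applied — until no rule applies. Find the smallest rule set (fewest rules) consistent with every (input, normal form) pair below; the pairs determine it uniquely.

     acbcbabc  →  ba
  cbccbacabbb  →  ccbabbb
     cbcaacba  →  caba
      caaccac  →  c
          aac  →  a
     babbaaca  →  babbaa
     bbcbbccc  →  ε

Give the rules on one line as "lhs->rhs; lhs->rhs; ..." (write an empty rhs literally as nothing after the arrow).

ac->; bc->

  | acbcbabc => bcbabc => babc => ba
  | cbccbacabbb => ccbacabbb => ccbabbb
  | cbcaacba => caacba => caba
  | caaccac => cacac => cac => c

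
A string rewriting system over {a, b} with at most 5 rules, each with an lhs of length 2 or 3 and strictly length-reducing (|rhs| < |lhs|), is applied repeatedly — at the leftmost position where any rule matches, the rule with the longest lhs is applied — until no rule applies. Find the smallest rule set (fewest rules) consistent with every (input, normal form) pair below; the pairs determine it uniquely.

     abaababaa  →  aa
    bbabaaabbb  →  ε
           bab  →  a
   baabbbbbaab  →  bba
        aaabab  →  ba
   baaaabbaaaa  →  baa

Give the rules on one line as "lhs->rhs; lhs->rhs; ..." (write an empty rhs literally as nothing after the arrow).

  | abaababaa => aababaa => ababaa => abaa => aa
  | bbabaaabbb => baaaabbb => bbabbb => babb => ab => ε
  | bab => a
  | baabbbbbaab => babbbbbaab => abbbbaab => bbbaab => bbbab => bba

aaa->b; aab->ab; ab->; bab->a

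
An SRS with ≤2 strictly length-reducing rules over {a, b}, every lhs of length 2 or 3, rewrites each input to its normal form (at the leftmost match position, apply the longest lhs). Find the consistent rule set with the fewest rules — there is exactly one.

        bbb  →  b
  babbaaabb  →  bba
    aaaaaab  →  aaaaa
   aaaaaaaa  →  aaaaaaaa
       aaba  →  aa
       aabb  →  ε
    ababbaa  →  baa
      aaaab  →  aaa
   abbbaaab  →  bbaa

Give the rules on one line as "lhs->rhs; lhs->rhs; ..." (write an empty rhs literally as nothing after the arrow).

  | bbb => b
  | babbaaabb => bbaaabb => bbaab => bba
  | aaaaaab => aaaaa
  | aaaaaaaa

ab->; bbb->b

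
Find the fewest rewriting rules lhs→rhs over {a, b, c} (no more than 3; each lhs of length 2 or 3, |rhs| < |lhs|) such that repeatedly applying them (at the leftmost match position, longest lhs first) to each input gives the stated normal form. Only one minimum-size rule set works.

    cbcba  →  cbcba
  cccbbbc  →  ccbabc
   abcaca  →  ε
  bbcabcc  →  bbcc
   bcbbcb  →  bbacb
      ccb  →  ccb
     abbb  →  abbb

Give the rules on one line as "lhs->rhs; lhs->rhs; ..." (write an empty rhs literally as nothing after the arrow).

aca->; bca->; cbb->ba

  | cbcba
  | cccbbbc => ccbabc
  | abcaca => aca => ε
  | bbcabcc => bbcc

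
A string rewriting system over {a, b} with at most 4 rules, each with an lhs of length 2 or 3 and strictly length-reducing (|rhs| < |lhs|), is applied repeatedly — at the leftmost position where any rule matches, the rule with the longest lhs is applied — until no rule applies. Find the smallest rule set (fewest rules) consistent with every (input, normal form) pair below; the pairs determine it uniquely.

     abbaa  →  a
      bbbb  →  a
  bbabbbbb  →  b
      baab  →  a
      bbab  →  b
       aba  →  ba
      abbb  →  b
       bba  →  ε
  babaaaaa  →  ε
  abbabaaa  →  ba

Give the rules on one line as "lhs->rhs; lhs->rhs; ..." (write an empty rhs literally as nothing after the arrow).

  | abbaa => bbaa => aaa => a
  | bbbb => abb => bb => a
  | bbabbbbb => aabbbbb => bbbbb => abbb => bbb => ab => b
  | baab => bb => a

aa->; ab->b; bb->a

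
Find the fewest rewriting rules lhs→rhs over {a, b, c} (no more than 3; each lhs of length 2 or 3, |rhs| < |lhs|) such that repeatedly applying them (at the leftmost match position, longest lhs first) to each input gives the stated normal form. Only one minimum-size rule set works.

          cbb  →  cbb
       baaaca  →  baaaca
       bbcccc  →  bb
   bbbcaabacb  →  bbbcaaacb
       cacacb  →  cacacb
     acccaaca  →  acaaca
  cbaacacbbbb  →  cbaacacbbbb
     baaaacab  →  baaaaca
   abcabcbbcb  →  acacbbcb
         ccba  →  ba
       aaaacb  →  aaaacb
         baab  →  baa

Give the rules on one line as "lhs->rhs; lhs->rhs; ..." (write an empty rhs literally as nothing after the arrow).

  | cbb
  | baaaca
  | bbcccc => bbcc => bb
  | bbbcaabacb => bbbcaaacb

ab->a; cc->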